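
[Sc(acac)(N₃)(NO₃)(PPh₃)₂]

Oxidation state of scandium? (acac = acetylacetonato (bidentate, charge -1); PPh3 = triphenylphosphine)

+3

No counter-ion: the bracketed complex is neutral.
Ligand charges: 1×NO3 = -1; 1×acac = -1; 2×PPh3 neutral; 1×N3 = -1; sum -3.
Sc + (-3) = 0 ⇒ Sc is +3.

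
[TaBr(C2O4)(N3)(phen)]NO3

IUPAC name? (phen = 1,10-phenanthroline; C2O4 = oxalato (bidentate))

azidobromooxalato(1,10-phenanthroline)tantalum(V) nitrate

The 1 nitrate counter-ion carries a total charge of -1, so each complex ion is 1+.
Ligand charges: 1×bromo (-1 each), 1×azido (-1 each), 1×1,10-phenanthroline (neutral), 1×oxalato (-2 each); total -4. So Ta + (-4) = 1+, giving Ta = +5.
Ligands are named alphabetically: azido before bromo before oxalato before phenanthroline.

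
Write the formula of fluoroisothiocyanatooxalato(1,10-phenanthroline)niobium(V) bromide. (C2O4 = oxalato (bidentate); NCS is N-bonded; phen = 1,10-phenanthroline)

Ligands: 1 oxalato (C2O4, -2), 1 fluoro (F, -1), 1 isothiocyanato (NCS, -1), 1 1,10-phenanthroline (phen, neutral). Ligand charge sum = -4.
With Nb in oxidation state +5, the complex ion is [Nb...]^1+.
Charge balance with bromide (-1) requires 1 complex ion per 1 bromide.

[Nb(C2O4)F(NCS)(phen)]Br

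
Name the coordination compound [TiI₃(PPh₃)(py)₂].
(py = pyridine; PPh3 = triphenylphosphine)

There is no counter-ion, so the complex is neutral overall.
Ligand charges: 3×iodo (-1 each), 2×pyridine (neutral), 1×triphenylphosphine (neutral); total -3. So Ti + (-3) = 0, giving Ti = +3.
Ligands are named alphabetically: iodo before pyridine before triphenylphosphine.

triiodobis(pyridine)(triphenylphosphine)titanium(III)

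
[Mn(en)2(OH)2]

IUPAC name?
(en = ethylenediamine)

There is no counter-ion, so the complex is neutral overall.
Ligand charges: 2×hydroxo (-1 each), 2×ethylenediamine (neutral); total -2. So Mn + (-2) = 0, giving Mn = +2.
Ligands are named alphabetically: ethylenediamine before hydroxo.

bis(ethylenediamine)dihydroxomanganese(II)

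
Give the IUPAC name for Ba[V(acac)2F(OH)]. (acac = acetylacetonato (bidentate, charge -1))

The 1 barium counter-ion carries a total charge of +2, so each complex ion is 2−.
Ligand charges: 2×acetylacetonato (-1 each), 1×fluoro (-1 each), 1×hydroxo (-1 each); total -4. So V + (-4) = 2−, giving V = +2.
The complex ion is anionic, so vanadium takes the -ate form vanadate(II).

barium bis(acetylacetonato)fluorohydroxovanadate(II)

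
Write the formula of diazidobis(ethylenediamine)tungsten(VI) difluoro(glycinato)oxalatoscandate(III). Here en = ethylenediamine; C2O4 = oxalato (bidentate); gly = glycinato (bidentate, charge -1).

[W(en)2(N3)2][Sc(C2O4)F2(gly)]2

Cation [W…]: ligand charges -2, W(VI) ⇒ ion charge 4+.
Anion [Sc…]: ligand charges -5, Sc(III) ⇒ ion charge 2−.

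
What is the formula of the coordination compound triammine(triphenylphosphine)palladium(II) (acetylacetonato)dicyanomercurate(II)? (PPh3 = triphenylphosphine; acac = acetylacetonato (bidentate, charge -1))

Cation [Pd…]: ligand charges 0, Pd(II) ⇒ ion charge 2+.
Anion [Hg…]: ligand charges -3, Hg(II) ⇒ ion charge 1−.

[Pd(NH3)3(PPh3)][Hg(acac)(CN)2]2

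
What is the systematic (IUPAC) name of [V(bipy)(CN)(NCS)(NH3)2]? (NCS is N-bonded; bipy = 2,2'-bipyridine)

There is no counter-ion, so the complex is neutral overall.
Ligand charges: 1×cyano (-1 each), 1×isothiocyanato (-1 each), 2×ammine (neutral), 1×2,2'-bipyridine (neutral); total -2. So V + (-2) = 0, giving V = +2.
Ligands are named alphabetically: ammine before bipyridine before cyano before isothiocyanato.

diammine(2,2'-bipyridine)cyanoisothiocyanatovanadium(II)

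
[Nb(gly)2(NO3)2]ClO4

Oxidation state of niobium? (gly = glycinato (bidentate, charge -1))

+5

1 perchlorate outside the brackets (-1 each) → the complex ion is 1+.
Ligand charges: 2×gly = -2; 2×NO3 = -2; sum -4.
Nb + (-4) = 1+ ⇒ Nb is +5.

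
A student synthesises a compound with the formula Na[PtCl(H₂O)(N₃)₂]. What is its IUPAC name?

The 1 sodium counter-ion carries a total charge of +1, so each complex ion is 1−.
Ligand charges: 1×chloro (-1 each), 1×aqua (neutral), 2×azido (-1 each); total -3. So Pt + (-3) = 1−, giving Pt = +2.
Ligands are named alphabetically: aqua before azido before chloro.
The complex ion is anionic, so platinum takes the -ate form platinate(II).

sodium aquadiazidochloroplatinate(II)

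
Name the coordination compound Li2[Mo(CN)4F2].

The 2 lithium counter-ions carry a total charge of +2, so each complex ion is 2−.
Ligand charges: 4×cyano (-1 each), 2×fluoro (-1 each); total -6. So Mo + (-6) = 2−, giving Mo = +4.
The complex ion is anionic, so molybdenum takes the -ate form molybdate(IV).

lithium tetracyanodifluoromolybdate(IV)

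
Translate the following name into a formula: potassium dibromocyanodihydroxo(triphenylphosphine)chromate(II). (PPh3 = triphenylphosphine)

K3[CrBr2(CN)(OH)2(PPh3)]

Ligands: 1 triphenylphosphine (PPh3, neutral), 2 bromo (Br, -1), 1 cyano (CN, -1), 2 hydroxo (OH, -1). Ligand charge sum = -5.
With Cr in oxidation state +2, the complex ion is [Cr...]^3−.
Charge balance with potassium (+1) requires 1 complex ion per 3 potassium.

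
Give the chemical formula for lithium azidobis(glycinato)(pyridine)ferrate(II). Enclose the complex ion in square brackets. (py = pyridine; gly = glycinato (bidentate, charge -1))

Ligands: 1 azido (N3, -1), 1 pyridine (py, neutral), 2 glycinato (gly, -1). Ligand charge sum = -3.
With Fe in oxidation state +2, the complex ion is [Fe...]^1−.
Charge balance with lithium (+1) requires 1 complex ion per 1 lithium.

Li[Fe(gly)2(N3)(py)]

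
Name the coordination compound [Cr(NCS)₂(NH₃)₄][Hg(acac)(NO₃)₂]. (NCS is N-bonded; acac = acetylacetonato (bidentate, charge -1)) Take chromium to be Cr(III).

tetraamminediisothiocyanatochromium(III) (acetylacetonato)dinitratomercurate(II)

Both ions are complex: the cation is named first with the plain metal name, the anion second with the -ate form; each ion's ligands are alphabetised independently.
Cr is given as +3; the cation's ligand charges sum to -2, so the complex cation is 1+.
A 1:1 salt means the anion carries the equal and opposite charge, 1−.
Anion: ligand charges sum to -3; for the ion to be 1−, Hg = +2.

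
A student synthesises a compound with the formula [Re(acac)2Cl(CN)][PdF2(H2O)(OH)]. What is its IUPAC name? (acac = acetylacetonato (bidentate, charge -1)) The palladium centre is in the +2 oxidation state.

Both ions are complex: the cation is named first with the plain metal name, the anion second with the -ate form; each ion's ligands are alphabetised independently.
Pd is given as +2; the anion's ligand charges sum to -3, so the complex anion is 1−.
A 1:1 salt means the cation carries the equal and opposite charge, 1+.
Cation: ligand charges sum to -4; for the ion to be 1+, Re = +5.

bis(acetylacetonato)chlorocyanorhenium(V) aquadifluorohydroxopalladate(II)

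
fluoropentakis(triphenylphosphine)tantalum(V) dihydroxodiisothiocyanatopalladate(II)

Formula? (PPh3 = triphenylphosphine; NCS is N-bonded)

Cation [Ta…]: ligand charges -1, Ta(V) ⇒ ion charge 4+.
Anion [Pd…]: ligand charges -4, Pd(II) ⇒ ion charge 2−.
One 4+ cation requires 2 of the 2− anion.

[TaF(PPh3)5][Pd(NCS)2(OH)2]2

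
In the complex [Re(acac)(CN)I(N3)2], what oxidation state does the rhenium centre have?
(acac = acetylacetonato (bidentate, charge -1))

+5

No counter-ion: the bracketed complex is neutral.
Ligand charges: 2×N3 = -2; 1×I = -1; 1×acac = -1; 1×CN = -1; sum -5.
Re + (-5) = 0 ⇒ Re is +5.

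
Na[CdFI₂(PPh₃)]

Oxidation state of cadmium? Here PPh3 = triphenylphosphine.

+2

1 sodium outside the brackets (+1 each) → the complex ion is 1−.
Ligand charges: 2×I = -2; 1×F = -1; 1×PPh3 neutral; sum -3.
Cd + (-3) = 1− ⇒ Cd is +2.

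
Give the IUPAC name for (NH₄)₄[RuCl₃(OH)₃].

ammonium trichlorotrihydroxoruthenate(II)

The 4 ammonium counter-ions carry a total charge of +4, so each complex ion is 4−.
Ligand charges: 3×hydroxo (-1 each), 3×chloro (-1 each); total -6. So Ru + (-6) = 4−, giving Ru = +2.
Ligands are named alphabetically: chloro before hydroxo.
The complex ion is anionic, so ruthenium takes the -ate form ruthenate(II).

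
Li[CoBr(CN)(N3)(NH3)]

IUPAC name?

lithium ammineazidobromocyanocobaltate(II)

The 1 lithium counter-ion carries a total charge of +1, so each complex ion is 1−.
Ligand charges: 1×ammine (neutral), 1×cyano (-1 each), 1×bromo (-1 each), 1×azido (-1 each); total -3. So Co + (-3) = 1−, giving Co = +2.
The complex ion is anionic, so cobalt takes the -ate form cobaltate(II).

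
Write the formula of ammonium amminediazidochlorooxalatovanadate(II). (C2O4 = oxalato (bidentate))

(NH4)3[V(C2O4)Cl(N3)2(NH3)]

Ligands: 1 ammine (NH3, neutral), 2 azido (N3, -1), 1 oxalato (C2O4, -2), 1 chloro (Cl, -1). Ligand charge sum = -5.
With V in oxidation state +2, the complex ion is [V...]^3−.
Charge balance with ammonium (+1) requires 1 complex ion per 3 ammonium.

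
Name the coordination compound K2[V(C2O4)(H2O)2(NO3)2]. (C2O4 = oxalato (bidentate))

potassium diaquadinitratooxalatovanadate(II)

The 2 potassium counter-ions carry a total charge of +2, so each complex ion is 2−.
Ligand charges: 2×aqua (neutral), 2×nitrato (-1 each), 1×oxalato (-2 each); total -4. So V + (-4) = 2−, giving V = +2.
The complex ion is anionic, so vanadium takes the -ate form vanadate(II).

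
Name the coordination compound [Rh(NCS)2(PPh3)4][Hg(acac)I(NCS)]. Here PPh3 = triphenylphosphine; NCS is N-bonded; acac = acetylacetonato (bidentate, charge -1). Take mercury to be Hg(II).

diisothiocyanatotetrakis(triphenylphosphine)rhodium(III) (acetylacetonato)iodoisothiocyanatomercurate(II)

Both ions are complex: the cation is named first with the plain metal name, the anion second with the -ate form; each ion's ligands are alphabetised independently.
Hg is given as +2; the anion's ligand charges sum to -3, so the complex anion is 1−.
A 1:1 salt means the cation carries the equal and opposite charge, 1+.
Cation: ligand charges sum to -2; for the ion to be 1+, Rh = +3.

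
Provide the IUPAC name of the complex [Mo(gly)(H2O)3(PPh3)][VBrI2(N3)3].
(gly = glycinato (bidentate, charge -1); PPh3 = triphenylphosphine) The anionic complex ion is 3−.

triaqua(glycinato)(triphenylphosphine)molybdenum(IV) triazidobromodiiodovanadate(III)

Both ions are complex: the cation is named first with the plain metal name, the anion second with the -ate form; each ion's ligands are alphabetised independently.
The complex anion is given as 3−; its ligand charges sum to -6, so V = +3.
A 1:1 salt means the cation carries the equal and opposite charge, 3+.
Cation: ligand charges sum to -1; for the ion to be 3+, Mo = +4.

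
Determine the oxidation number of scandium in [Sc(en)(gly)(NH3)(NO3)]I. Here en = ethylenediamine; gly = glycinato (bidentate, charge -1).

1 iodide outside the brackets (-1 each) → the complex ion is 1+.
Ligand charges: 1×en neutral; 1×gly = -1; 1×NO3 = -1; 1×NH3 neutral; sum -2.
Sc + (-2) = 1+ ⇒ Sc is +3.

+3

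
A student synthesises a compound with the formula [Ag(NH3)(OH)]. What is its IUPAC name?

amminehydroxosilver(I)

There is no counter-ion, so the complex is neutral overall.
Ligand charges: 1×ammine (neutral), 1×hydroxo (-1 each); total -1. So Ag + (-1) = 0, giving Ag = +1.
Ligands are named alphabetically: ammine before hydroxo.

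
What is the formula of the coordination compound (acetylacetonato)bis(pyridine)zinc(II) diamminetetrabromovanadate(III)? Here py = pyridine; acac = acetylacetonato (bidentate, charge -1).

Cation [Zn…]: ligand charges -1, Zn(II) ⇒ ion charge 1+.
Anion [V…]: ligand charges -4, V(III) ⇒ ion charge 1−.

[Zn(acac)(py)2][VBr4(NH3)2]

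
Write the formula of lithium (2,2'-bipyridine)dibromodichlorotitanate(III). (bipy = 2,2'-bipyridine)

Li[Ti(bipy)Br2Cl2]

Ligands: 1 2,2'-bipyridine (bipy, neutral), 2 chloro (Cl, -1), 2 bromo (Br, -1). Ligand charge sum = -4.
With Ti in oxidation state +3, the complex ion is [Ti...]^1−.
Charge balance with lithium (+1) requires 1 complex ion per 1 lithium.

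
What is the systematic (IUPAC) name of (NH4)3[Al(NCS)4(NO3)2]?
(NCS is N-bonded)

ammonium tetraisothiocyanatodinitratoaluminate(III)

The 3 ammonium counter-ions carry a total charge of +3, so each complex ion is 3−.
Ligand charges: 4×isothiocyanato (-1 each), 2×nitrato (-1 each); total -6. So Al + (-6) = 3−, giving Al = +3.
The complex ion is anionic, so aluminium takes the -ate form aluminate(III).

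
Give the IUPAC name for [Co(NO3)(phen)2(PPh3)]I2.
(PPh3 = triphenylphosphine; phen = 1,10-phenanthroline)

nitratobis(1,10-phenanthroline)(triphenylphosphine)cobalt(III) iodide

The 2 iodide counter-ions carry a total charge of -2, so each complex ion is 2+.
Ligand charges: 1×triphenylphosphine (neutral), 2×1,10-phenanthroline (neutral), 1×nitrato (-1 each); total -1. So Co + (-1) = 2+, giving Co = +3.
Ligands are named alphabetically: nitrato before phenanthroline before triphenylphosphine.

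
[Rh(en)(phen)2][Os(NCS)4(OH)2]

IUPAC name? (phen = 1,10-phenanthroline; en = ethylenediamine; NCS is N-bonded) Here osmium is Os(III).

(ethylenediamine)bis(1,10-phenanthroline)rhodium(III) dihydroxotetraisothiocyanatoosmate(III)

Os is given as +3; the anion's ligand charges sum to -6, so the complex anion is 3−.
A 1:1 salt means the cation carries the equal and opposite charge, 3+.
Cation: ligand charges sum to 0; for the ion to be 3+, Rh = +3.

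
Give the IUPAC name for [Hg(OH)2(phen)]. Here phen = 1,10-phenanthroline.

dihydroxo(1,10-phenanthroline)mercury(II)

There is no counter-ion, so the complex is neutral overall.
Ligand charges: 1×1,10-phenanthroline (neutral), 2×hydroxo (-1 each); total -2. So Hg + (-2) = 0, giving Hg = +2.
Ligands are named alphabetically: hydroxo before phenanthroline.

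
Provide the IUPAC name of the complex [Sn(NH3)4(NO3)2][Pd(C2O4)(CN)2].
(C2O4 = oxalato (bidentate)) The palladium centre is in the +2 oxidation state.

tetraamminedinitratotin(IV) dicyanooxalatopalladate(II)

Both ions are complex: the cation is named first with the plain metal name, the anion second with the -ate form; each ion's ligands are alphabetised independently.
Pd is given as +2; the anion's ligand charges sum to -4, so the complex anion is 2−.
A 1:1 salt means the cation carries the equal and opposite charge, 2+.
Cation: ligand charges sum to -2; for the ion to be 2+, Sn = +4.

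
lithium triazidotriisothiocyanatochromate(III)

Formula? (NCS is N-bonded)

Li3[Cr(N3)3(NCS)3]

Ligands: 3 azido (N3, -1), 3 isothiocyanato (NCS, -1). Ligand charge sum = -6.
Charge balance with lithium (+1) requires 1 complex ion per 3 lithium.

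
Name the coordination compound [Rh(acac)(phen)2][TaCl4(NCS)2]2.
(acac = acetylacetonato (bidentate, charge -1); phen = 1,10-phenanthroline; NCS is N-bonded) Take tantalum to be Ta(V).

(acetylacetonato)bis(1,10-phenanthroline)rhodium(III) tetrachlorodiisothiocyanatotantalate(V)

Ta is given as +5; the anion's ligand charges sum to -6, so the complex anion is 1−.
With 2 anions per cation, the cation must be 2×1 = 2+.
Cation: ligand charges sum to -1; for the ion to be 2+, Rh = +3.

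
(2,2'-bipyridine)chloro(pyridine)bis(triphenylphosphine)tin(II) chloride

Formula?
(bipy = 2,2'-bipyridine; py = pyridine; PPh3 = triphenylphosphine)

[Sn(bipy)Cl(PPh3)2(py)]Cl

Ligands: 1 2,2'-bipyridine (bipy, neutral), 1 chloro (Cl, -1), 1 pyridine (py, neutral), 2 triphenylphosphine (PPh3, neutral). Ligand charge sum = -1.
With Sn in oxidation state +2, the complex ion is [Sn...]^1+.
Charge balance with chloride (-1) requires 1 complex ion per 1 chloride.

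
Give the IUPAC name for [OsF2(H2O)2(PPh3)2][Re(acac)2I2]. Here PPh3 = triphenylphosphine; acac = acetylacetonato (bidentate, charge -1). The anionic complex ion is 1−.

diaquadifluorobis(triphenylphosphine)osmium(III) bis(acetylacetonato)diiodorhenate(III)

The complex anion is given as 1−; its ligand charges sum to -4, so Re = +3.
A 1:1 salt means the cation carries the equal and opposite charge, 1+.
Cation: ligand charges sum to -2; for the ion to be 1+, Os = +3.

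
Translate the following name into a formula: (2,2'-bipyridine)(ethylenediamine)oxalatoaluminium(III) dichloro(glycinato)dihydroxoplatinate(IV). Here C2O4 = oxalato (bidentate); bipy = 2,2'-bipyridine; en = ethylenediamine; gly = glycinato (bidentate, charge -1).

Cation [Al…]: ligand charges -2, Al(III) ⇒ ion charge 1+.
Anion [Pt…]: ligand charges -5, Pt(IV) ⇒ ion charge 1−.
One 1+ cation balances one 1− anion.

[Al(bipy)(C2O4)(en)][PtCl2(gly)(OH)2]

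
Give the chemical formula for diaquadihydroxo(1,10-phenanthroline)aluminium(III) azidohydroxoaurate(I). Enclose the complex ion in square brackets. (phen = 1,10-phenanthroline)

Cation [Al…]: ligand charges -2, Al(III) ⇒ ion charge 1+.
Anion [Au…]: ligand charges -2, Au(I) ⇒ ion charge 1−.
One 1+ cation balances one 1− anion.

[Al(H2O)2(OH)2(phen)][Au(N3)(OH)]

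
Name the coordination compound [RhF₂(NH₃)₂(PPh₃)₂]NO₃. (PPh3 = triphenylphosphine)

diamminedifluorobis(triphenylphosphine)rhodium(III) nitrate

The 1 nitrate counter-ion carries a total charge of -1, so each complex ion is 1+.
Ligand charges: 2×fluoro (-1 each), 2×ammine (neutral), 2×triphenylphosphine (neutral); total -2. So Rh + (-2) = 1+, giving Rh = +3.
Ligands are named alphabetically: ammine before fluoro before triphenylphosphine.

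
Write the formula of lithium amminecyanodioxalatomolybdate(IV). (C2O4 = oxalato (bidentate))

Ligands: 1 ammine (NH3, neutral), 1 cyano (CN, -1), 2 oxalato (C2O4, -2). Ligand charge sum = -5.
With Mo in oxidation state +4, the complex ion is [Mo...]^1−.
Charge balance with lithium (+1) requires 1 complex ion per 1 lithium.

Li[Mo(C2O4)2(CN)(NH3)]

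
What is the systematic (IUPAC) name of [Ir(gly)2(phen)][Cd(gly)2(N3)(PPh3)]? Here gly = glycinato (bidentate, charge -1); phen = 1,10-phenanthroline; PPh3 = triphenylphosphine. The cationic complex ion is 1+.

Both ions are complex: the cation is named first with the plain metal name, the anion second with the -ate form; each ion's ligands are alphabetised independently.
The complex cation is given as 1+; its ligand charges sum to -2, so Ir = +3.
A 1:1 salt means the anion carries the equal and opposite charge, 1−.
Anion: ligand charges sum to -3; for the ion to be 1−, Cd = +2.

bis(glycinato)(1,10-phenanthroline)iridium(III) azidobis(glycinato)(triphenylphosphine)cadmate(II)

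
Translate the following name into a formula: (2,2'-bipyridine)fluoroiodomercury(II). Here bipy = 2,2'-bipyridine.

[Hg(bipy)FI]

Ligands: 1 fluoro (F, -1), 1 iodo (I, -1), 1 2,2'-bipyridine (bipy, neutral). Ligand charge sum = -2.
With Hg in oxidation state +2, the complex ion is [Hg...].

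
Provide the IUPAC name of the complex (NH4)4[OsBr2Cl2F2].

ammonium dibromodichlorodifluoroosmate(II)

The 4 ammonium counter-ions carry a total charge of +4, so each complex ion is 4−.
Ligand charges: 2×chloro (-1 each), 2×fluoro (-1 each), 2×bromo (-1 each); total -6. So Os + (-6) = 4−, giving Os = +2.
Ligands are named alphabetically: bromo before chloro before fluoro.
The complex ion is anionic, so osmium takes the -ate form osmate(II).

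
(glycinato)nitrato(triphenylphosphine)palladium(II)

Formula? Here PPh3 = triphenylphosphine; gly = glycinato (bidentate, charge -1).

Ligands: 1 triphenylphosphine (PPh3, neutral), 1 nitrato (NO3, -1), 1 glycinato (gly, -1). Ligand charge sum = -2.
With Pd in oxidation state +2, the complex ion is [Pd...].

[Pd(gly)(NO3)(PPh3)]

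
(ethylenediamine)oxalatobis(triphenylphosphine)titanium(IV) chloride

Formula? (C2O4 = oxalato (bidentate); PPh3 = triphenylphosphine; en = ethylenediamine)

[Ti(C2O4)(en)(PPh3)2]Cl2

Ligands: 1 oxalato (C2O4, -2), 2 triphenylphosphine (PPh3, neutral), 1 ethylenediamine (en, neutral). Ligand charge sum = -2.
With Ti in oxidation state +4, the complex ion is [Ti...]^2+.
Charge balance with chloride (-1) requires 1 complex ion per 2 chloride.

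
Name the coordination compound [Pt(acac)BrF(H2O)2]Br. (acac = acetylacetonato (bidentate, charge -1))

The 1 bromide counter-ion carries a total charge of -1, so each complex ion is 1+.
Ligand charges: 1×acetylacetonato (-1 each), 2×aqua (neutral), 1×fluoro (-1 each), 1×bromo (-1 each); total -3. So Pt + (-3) = 1+, giving Pt = +4.
Ligands are named alphabetically: acetylacetonato before aqua before bromo before fluoro.

(acetylacetonato)diaquabromofluoroplatinum(IV) bromide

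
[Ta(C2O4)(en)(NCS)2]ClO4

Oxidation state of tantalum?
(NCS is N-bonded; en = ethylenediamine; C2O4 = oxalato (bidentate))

+5

1 perchlorate outside the brackets (-1 each) → the complex ion is 1+.
Ligand charges: 2×NCS = -2; 1×en neutral; 1×C2O4 = -2; sum -4.
Ta + (-4) = 1+ ⇒ Ta is +5.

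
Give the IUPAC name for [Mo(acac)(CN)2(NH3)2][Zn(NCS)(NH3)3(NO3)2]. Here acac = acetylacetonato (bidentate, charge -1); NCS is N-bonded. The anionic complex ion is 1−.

Both ions are complex: the cation is named first with the plain metal name, the anion second with the -ate form; each ion's ligands are alphabetised independently.
The complex anion is given as 1−; its ligand charges sum to -3, so Zn = +2.
A 1:1 salt means the cation carries the equal and opposite charge, 1+.
Cation: ligand charges sum to -3; for the ion to be 1+, Mo = +4.

(acetylacetonato)diamminedicyanomolybdenum(IV) triammineisothiocyanatodinitratozincate(II)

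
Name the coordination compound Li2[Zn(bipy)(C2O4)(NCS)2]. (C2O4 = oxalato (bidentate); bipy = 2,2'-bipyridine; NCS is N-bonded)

lithium (2,2'-bipyridine)diisothiocyanatooxalatozincate(II)

The 2 lithium counter-ions carry a total charge of +2, so each complex ion is 2−.
Ligand charges: 1×oxalato (-2 each), 1×2,2'-bipyridine (neutral), 2×isothiocyanato (-1 each); total -4. So Zn + (-4) = 2−, giving Zn = +2.
Ligands are named alphabetically: bipyridine before isothiocyanato before oxalato.
The complex ion is anionic, so zinc takes the -ate form zincate(II).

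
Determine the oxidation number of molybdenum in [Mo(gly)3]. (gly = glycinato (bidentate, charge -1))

+3

No counter-ion: the bracketed complex is neutral.
Ligand charges: 3×gly = -3; sum -3.
Mo + (-3) = 0 ⇒ Mo is +3.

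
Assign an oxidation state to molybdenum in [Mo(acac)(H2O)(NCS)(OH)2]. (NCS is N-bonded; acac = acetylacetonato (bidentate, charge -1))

No counter-ion: the bracketed complex is neutral.
Ligand charges: 2×OH = -2; 1×H2O neutral; 1×NCS = -1; 1×acac = -1; sum -4.
Mo + (-4) = 0 ⇒ Mo is +4.

+4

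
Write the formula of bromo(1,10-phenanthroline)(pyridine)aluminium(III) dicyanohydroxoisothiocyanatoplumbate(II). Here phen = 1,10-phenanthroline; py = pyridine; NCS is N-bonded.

Cation [Al…]: ligand charges -1, Al(III) ⇒ ion charge 2+.
Anion [Pb…]: ligand charges -4, Pb(II) ⇒ ion charge 2−.
One 2+ cation balances one 2− anion.

[AlBr(phen)(py)][Pb(CN)2(NCS)(OH)]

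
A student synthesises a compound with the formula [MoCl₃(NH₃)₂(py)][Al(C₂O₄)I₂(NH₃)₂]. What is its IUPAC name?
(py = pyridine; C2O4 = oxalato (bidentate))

Both ions are complex: the cation is named first with the plain metal name, the anion second with the -ate form; each ion's ligands are alphabetised independently.
Aluminium is always +3 in its complexes; the anion's ligand charges sum to -4, so the complex anion is 1−.
A 1:1 salt means the cation carries the equal and opposite charge, 1+.
Cation: ligand charges sum to -3; for the ion to be 1+, Mo = +4.

diamminetrichloro(pyridine)molybdenum(IV) diamminediiodooxalatoaluminate(III)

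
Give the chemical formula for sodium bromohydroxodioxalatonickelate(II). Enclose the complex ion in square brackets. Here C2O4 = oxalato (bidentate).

Na4[NiBr(C2O4)2(OH)]

Ligands: 2 oxalato (C2O4, -2), 1 bromo (Br, -1), 1 hydroxo (OH, -1). Ligand charge sum = -6.
Charge balance with sodium (+1) requires 1 complex ion per 4 sodium.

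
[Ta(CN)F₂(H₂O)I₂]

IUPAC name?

aquacyanodifluorodiiodotantalum(V)

There is no counter-ion, so the complex is neutral overall.
Ligand charges: 1×aqua (neutral), 2×fluoro (-1 each), 2×iodo (-1 each), 1×cyano (-1 each); total -5. So Ta + (-5) = 0, giving Ta = +5.
Ligands are named alphabetically: aqua before cyano before fluoro before iodo.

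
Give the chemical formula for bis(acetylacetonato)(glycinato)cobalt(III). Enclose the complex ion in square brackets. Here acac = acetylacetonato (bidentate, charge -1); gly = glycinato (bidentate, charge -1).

Ligands: 2 acetylacetonato (acac, -1), 1 glycinato (gly, -1). Ligand charge sum = -3.
With Co in oxidation state +3, the complex ion is [Co...].

[Co(acac)2(gly)]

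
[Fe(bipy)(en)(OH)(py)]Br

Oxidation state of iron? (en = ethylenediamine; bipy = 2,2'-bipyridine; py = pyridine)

+2

1 bromide outside the brackets (-1 each) → the complex ion is 1+.
Ligand charges: 1×en neutral; 1×OH = -1; 1×bipy neutral; 1×py neutral; sum -1.
Fe + (-1) = 1+ ⇒ Fe is +2.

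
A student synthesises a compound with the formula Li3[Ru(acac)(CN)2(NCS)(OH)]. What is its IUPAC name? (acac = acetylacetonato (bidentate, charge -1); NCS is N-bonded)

The 3 lithium counter-ions carry a total charge of +3, so each complex ion is 3−.
Ligand charges: 1×acetylacetonato (-1 each), 1×hydroxo (-1 each), 2×cyano (-1 each), 1×isothiocyanato (-1 each); total -5. So Ru + (-5) = 3−, giving Ru = +2.
The complex ion is anionic, so ruthenium takes the -ate form ruthenate(II).

lithium (acetylacetonato)dicyanohydroxoisothiocyanatoruthenate(II)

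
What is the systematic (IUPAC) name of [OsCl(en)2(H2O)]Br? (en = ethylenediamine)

aquachlorobis(ethylenediamine)osmium(II) bromide

The 1 bromide counter-ion carries a total charge of -1, so each complex ion is 1+.
Ligand charges: 1×aqua (neutral), 1×chloro (-1 each), 2×ethylenediamine (neutral); total -1. So Os + (-1) = 1+, giving Os = +2.
Ligands are named alphabetically: aqua before chloro before ethylenediamine.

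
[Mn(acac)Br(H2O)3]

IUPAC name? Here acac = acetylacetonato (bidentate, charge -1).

(acetylacetonato)triaquabromomanganese(II)

There is no counter-ion, so the complex is neutral overall.
Ligand charges: 1×acetylacetonato (-1 each), 1×bromo (-1 each), 3×aqua (neutral); total -2. So Mn + (-2) = 0, giving Mn = +2.
Ligands are named alphabetically: acetylacetonato before aqua before bromo.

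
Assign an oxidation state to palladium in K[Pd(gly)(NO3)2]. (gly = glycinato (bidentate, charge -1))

1 potassium outside the brackets (+1 each) → the complex ion is 1−.
Ligand charges: 1×gly = -1; 2×NO3 = -2; sum -3.
Pd + (-3) = 1− ⇒ Pd is +2.

+2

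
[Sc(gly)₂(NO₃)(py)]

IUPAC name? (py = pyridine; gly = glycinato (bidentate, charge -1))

There is no counter-ion, so the complex is neutral overall.
Ligand charges: 1×nitrato (-1 each), 1×pyridine (neutral), 2×glycinato (-1 each); total -3. So Sc + (-3) = 0, giving Sc = +3.
Ligands are named alphabetically: glycinato before nitrato before pyridine.

bis(glycinato)nitrato(pyridine)scandium(III)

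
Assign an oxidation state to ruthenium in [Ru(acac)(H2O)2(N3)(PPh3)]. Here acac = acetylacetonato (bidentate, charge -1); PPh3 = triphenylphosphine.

+2

No counter-ion: the bracketed complex is neutral.
Ligand charges: 1×N3 = -1; 2×H2O neutral; 1×acac = -1; 1×PPh3 neutral; sum -2.
Ru + (-2) = 0 ⇒ Ru is +2.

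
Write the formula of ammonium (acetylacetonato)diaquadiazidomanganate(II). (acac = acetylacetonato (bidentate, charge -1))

Ligands: 2 aqua (H2O, neutral), 2 azido (N3, -1), 1 acetylacetonato (acac, -1). Ligand charge sum = -3.
With Mn in oxidation state +2, the complex ion is [Mn...]^1−.
Charge balance with ammonium (+1) requires 1 complex ion per 1 ammonium.

NH4[Mn(acac)(H2O)2(N3)2]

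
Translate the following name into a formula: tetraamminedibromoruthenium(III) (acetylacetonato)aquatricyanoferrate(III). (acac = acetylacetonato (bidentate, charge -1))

Cation [Ru…]: ligand charges -2, Ru(III) ⇒ ion charge 1+.
Anion [Fe…]: ligand charges -4, Fe(III) ⇒ ion charge 1−.
One 1+ cation balances one 1− anion.

[RuBr2(NH3)4][Fe(acac)(CN)3(H2O)]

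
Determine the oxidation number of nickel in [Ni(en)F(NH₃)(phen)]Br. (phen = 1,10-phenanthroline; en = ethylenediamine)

+2

1 bromide outside the brackets (-1 each) → the complex ion is 1+.
Ligand charges: 1×NH3 neutral; 1×phen neutral; 1×F = -1; 1×en neutral; sum -1.
Ni + (-1) = 1+ ⇒ Ni is +2.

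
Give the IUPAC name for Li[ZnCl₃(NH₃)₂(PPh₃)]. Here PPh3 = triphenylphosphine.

The 1 lithium counter-ion carries a total charge of +1, so each complex ion is 1−.
Ligand charges: 2×ammine (neutral), 1×triphenylphosphine (neutral), 3×chloro (-1 each); total -3. So Zn + (-3) = 1−, giving Zn = +2.
The complex ion is anionic, so zinc takes the -ate form zincate(II).

lithium diamminetrichloro(triphenylphosphine)zincate(II)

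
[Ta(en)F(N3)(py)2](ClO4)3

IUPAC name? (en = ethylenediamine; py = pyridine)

azido(ethylenediamine)fluorobis(pyridine)tantalum(V) perchlorate

The 3 perchlorate counter-ions carry a total charge of -3, so each complex ion is 3+.
Ligand charges: 1×ethylenediamine (neutral), 1×fluoro (-1 each), 1×azido (-1 each), 2×pyridine (neutral); total -2. So Ta + (-2) = 3+, giving Ta = +5.
Ligands are named alphabetically: azido before ethylenediamine before fluoro before pyridine.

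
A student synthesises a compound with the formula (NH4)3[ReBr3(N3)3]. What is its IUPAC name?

The 3 ammonium counter-ions carry a total charge of +3, so each complex ion is 3−.
Ligand charges: 3×azido (-1 each), 3×bromo (-1 each); total -6. So Re + (-6) = 3−, giving Re = +3.
Ligands are named alphabetically: azido before bromo.
The complex ion is anionic, so rhenium takes the -ate form rhenate(III).

ammonium triazidotribromorhenate(III)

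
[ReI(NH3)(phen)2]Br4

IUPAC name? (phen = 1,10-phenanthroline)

The 4 bromide counter-ions carry a total charge of -4, so each complex ion is 4+.
Ligand charges: 1×iodo (-1 each), 1×ammine (neutral), 2×1,10-phenanthroline (neutral); total -1. So Re + (-1) = 4+, giving Re = +5.
Ligands are named alphabetically: ammine before iodo before phenanthroline.

ammineiodobis(1,10-phenanthroline)rhenium(V) bromide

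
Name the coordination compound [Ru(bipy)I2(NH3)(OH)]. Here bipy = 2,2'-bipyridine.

ammine(2,2'-bipyridine)hydroxodiiodoruthenium(III)

There is no counter-ion, so the complex is neutral overall.
Ligand charges: 1×hydroxo (-1 each), 2×iodo (-1 each), 1×2,2'-bipyridine (neutral), 1×ammine (neutral); total -3. So Ru + (-3) = 0, giving Ru = +3.
Ligands are named alphabetically: ammine before bipyridine before hydroxo before iodo.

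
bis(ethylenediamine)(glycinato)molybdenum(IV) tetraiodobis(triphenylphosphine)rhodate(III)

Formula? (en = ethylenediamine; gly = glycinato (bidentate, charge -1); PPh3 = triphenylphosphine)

[Mo(en)2(gly)][RhI4(PPh3)2]3

Cation [Mo…]: ligand charges -1, Mo(IV) ⇒ ion charge 3+.
Anion [Rh…]: ligand charges -4, Rh(III) ⇒ ion charge 1−.
One 3+ cation requires 3 of the 1− anion.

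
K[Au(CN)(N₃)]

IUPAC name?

potassium azidocyanoaurate(I)

The 1 potassium counter-ion carries a total charge of +1, so each complex ion is 1−.
Ligand charges: 1×cyano (-1 each), 1×azido (-1 each); total -2. So Au + (-2) = 1−, giving Au = +1.
Ligands are named alphabetically: azido before cyano.
The complex ion is anionic, so gold takes the -ate form aurate(I).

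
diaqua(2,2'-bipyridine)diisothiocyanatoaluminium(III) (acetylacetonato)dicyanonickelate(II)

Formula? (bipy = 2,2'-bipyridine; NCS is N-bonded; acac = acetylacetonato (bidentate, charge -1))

[Al(bipy)(H2O)2(NCS)2][Ni(acac)(CN)2]

Cation [Al…]: ligand charges -2, Al(III) ⇒ ion charge 1+.
Anion [Ni…]: ligand charges -3, Ni(II) ⇒ ion charge 1−.
One 1+ cation balances one 1− anion.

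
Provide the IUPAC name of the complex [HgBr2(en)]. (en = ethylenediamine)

There is no counter-ion, so the complex is neutral overall.
Ligand charges: 1×ethylenediamine (neutral), 2×bromo (-1 each); total -2. So Hg + (-2) = 0, giving Hg = +2.
Ligands are named alphabetically: bromo before ethylenediamine.

dibromo(ethylenediamine)mercury(II)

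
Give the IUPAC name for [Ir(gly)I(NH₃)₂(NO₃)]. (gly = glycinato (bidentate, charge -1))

diammine(glycinato)iodonitratoiridium(III)

There is no counter-ion, so the complex is neutral overall.
Ligand charges: 1×glycinato (-1 each), 2×ammine (neutral), 1×nitrato (-1 each), 1×iodo (-1 each); total -3. So Ir + (-3) = 0, giving Ir = +3.
Ligands are named alphabetically: ammine before glycinato before iodo before nitrato.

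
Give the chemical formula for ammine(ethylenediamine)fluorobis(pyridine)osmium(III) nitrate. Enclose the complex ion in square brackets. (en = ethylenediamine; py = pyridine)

[Os(en)F(NH3)(py)2](NO3)2

Ligands: 1 ethylenediamine (en, neutral), 1 ammine (NH3, neutral), 1 fluoro (F, -1), 2 pyridine (py, neutral). Ligand charge sum = -1.
With Os in oxidation state +3, the complex ion is [Os...]^2+.
Charge balance with nitrate (-1) requires 1 complex ion per 2 nitrate.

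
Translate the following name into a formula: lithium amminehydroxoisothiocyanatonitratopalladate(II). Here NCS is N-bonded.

Li[Pd(NCS)(NH3)(NO3)(OH)]

Ligands: 1 hydroxo (OH, -1), 1 ammine (NH3, neutral), 1 nitrato (NO3, -1), 1 isothiocyanato (NCS, -1). Ligand charge sum = -3.
With Pd in oxidation state +2, the complex ion is [Pd...]^1−.
Charge balance with lithium (+1) requires 1 complex ion per 1 lithium.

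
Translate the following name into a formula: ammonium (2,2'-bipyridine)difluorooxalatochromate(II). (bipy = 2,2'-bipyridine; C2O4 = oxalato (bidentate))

(NH4)2[Cr(bipy)(C2O4)F2]

Ligands: 1 2,2'-bipyridine (bipy, neutral), 2 fluoro (F, -1), 1 oxalato (C2O4, -2). Ligand charge sum = -4.
Charge balance with ammonium (+1) requires 1 complex ion per 2 ammonium.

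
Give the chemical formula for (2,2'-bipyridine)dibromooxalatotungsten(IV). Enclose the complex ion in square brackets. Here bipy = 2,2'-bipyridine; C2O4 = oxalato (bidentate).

Ligands: 2 bromo (Br, -1), 1 2,2'-bipyridine (bipy, neutral), 1 oxalato (C2O4, -2). Ligand charge sum = -4.
With W in oxidation state +4, the complex ion is [W...].

[W(bipy)Br2(C2O4)]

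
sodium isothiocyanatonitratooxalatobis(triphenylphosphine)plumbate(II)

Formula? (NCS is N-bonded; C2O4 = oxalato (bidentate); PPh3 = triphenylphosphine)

Na2[Pb(C2O4)(NCS)(NO3)(PPh3)2]

Ligands: 1 isothiocyanato (NCS, -1), 1 oxalato (C2O4, -2), 2 triphenylphosphine (PPh3, neutral), 1 nitrato (NO3, -1). Ligand charge sum = -4.
With Pb in oxidation state +2, the complex ion is [Pb...]^2−.
Charge balance with sodium (+1) requires 1 complex ion per 2 sodium.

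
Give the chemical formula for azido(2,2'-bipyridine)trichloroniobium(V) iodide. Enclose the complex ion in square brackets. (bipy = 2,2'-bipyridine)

Ligands: 1 azido (N3, -1), 3 chloro (Cl, -1), 1 2,2'-bipyridine (bipy, neutral). Ligand charge sum = -4.
With Nb in oxidation state +5, the complex ion is [Nb...]^1+.
Charge balance with iodide (-1) requires 1 complex ion per 1 iodide.

[Nb(bipy)Cl3(N3)]I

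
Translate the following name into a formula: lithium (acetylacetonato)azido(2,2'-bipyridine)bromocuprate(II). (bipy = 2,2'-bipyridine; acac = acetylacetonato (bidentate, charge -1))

Li[Cu(acac)(bipy)Br(N3)]

Ligands: 1 2,2'-bipyridine (bipy, neutral), 1 acetylacetonato (acac, -1), 1 azido (N3, -1), 1 bromo (Br, -1). Ligand charge sum = -3.
Charge balance with lithium (+1) requires 1 complex ion per 1 lithium.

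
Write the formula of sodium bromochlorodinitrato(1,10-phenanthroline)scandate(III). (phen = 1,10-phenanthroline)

Na[ScBrCl(NO3)2(phen)]

Ligands: 2 nitrato (NO3, -1), 1 bromo (Br, -1), 1 chloro (Cl, -1), 1 1,10-phenanthroline (phen, neutral). Ligand charge sum = -4.
With Sc in oxidation state +3, the complex ion is [Sc...]^1−.
Charge balance with sodium (+1) requires 1 complex ion per 1 sodium.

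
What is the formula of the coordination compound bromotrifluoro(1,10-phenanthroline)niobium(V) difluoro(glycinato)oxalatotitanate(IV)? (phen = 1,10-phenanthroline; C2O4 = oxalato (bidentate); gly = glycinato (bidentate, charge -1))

Cation [Nb…]: ligand charges -4, Nb(V) ⇒ ion charge 1+.
Anion [Ti…]: ligand charges -5, Ti(IV) ⇒ ion charge 1−.
One 1+ cation balances one 1− anion.

[NbBrF3(phen)][Ti(C2O4)F2(gly)]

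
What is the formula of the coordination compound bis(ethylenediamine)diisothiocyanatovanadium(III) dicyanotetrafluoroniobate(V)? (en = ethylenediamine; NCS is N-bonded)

Cation [V…]: ligand charges -2, V(III) ⇒ ion charge 1+.
Anion [Nb…]: ligand charges -6, Nb(V) ⇒ ion charge 1−.

[V(en)2(NCS)2][Nb(CN)2F4]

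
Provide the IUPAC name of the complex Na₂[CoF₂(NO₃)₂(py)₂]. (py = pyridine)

sodium difluorodinitratobis(pyridine)cobaltate(II)

The 2 sodium counter-ions carry a total charge of +2, so each complex ion is 2−.
Ligand charges: 2×pyridine (neutral), 2×nitrato (-1 each), 2×fluoro (-1 each); total -4. So Co + (-4) = 2−, giving Co = +2.
The complex ion is anionic, so cobalt takes the -ate form cobaltate(II).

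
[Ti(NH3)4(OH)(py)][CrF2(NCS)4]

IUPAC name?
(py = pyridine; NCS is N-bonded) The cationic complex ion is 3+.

Both ions are complex: the cation is named first with the plain metal name, the anion second with the -ate form; each ion's ligands are alphabetised independently.
The complex cation is given as 3+; its ligand charges sum to -1, so Ti = +4.
A 1:1 salt means the anion carries the equal and opposite charge, 3−.
Anion: ligand charges sum to -6; for the ion to be 3−, Cr = +3.

tetraamminehydroxo(pyridine)titanium(IV) difluorotetraisothiocyanatochromate(III)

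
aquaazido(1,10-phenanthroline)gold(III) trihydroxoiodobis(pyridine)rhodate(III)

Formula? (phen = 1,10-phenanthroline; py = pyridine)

Cation [Au…]: ligand charges -1, Au(III) ⇒ ion charge 2+.
Anion [Rh…]: ligand charges -4, Rh(III) ⇒ ion charge 1−.
One 2+ cation requires 2 of the 1− anion.

[Au(H2O)(N3)(phen)][RhI(OH)3(py)2]2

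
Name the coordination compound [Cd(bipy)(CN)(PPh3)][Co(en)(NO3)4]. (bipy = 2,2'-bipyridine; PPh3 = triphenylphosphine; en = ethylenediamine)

(2,2'-bipyridine)cyano(triphenylphosphine)cadmium(II) (ethylenediamine)tetranitratocobaltate(III)

Both ions are complex: the cation is named first with the plain metal name, the anion second with the -ate form; each ion's ligands are alphabetised independently.
Cadmium is always +2 in its complexes; the cation's ligand charges sum to -1, so the complex cation is 1+.
A 1:1 salt means the anion carries the equal and opposite charge, 1−.
Anion: ligand charges sum to -4; for the ion to be 1−, Co = +3.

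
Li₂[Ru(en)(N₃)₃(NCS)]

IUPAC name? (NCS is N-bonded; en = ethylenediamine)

lithium triazido(ethylenediamine)isothiocyanatoruthenate(II)

The 2 lithium counter-ions carry a total charge of +2, so each complex ion is 2−.
Ligand charges: 3×azido (-1 each), 1×isothiocyanato (-1 each), 1×ethylenediamine (neutral); total -4. So Ru + (-4) = 2−, giving Ru = +2.
Ligands are named alphabetically: azido before ethylenediamine before isothiocyanato.
The complex ion is anionic, so ruthenium takes the -ate form ruthenate(II).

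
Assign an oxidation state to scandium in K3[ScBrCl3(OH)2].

+3

3 potassium outside the brackets (+1 each) → the complex ion is 3−.
Ligand charges: 3×Cl = -3; 1×Br = -1; 2×OH = -2; sum -6.
Sc + (-6) = 3− ⇒ Sc is +3.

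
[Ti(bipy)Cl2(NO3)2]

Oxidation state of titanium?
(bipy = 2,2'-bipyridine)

+4

No counter-ion: the bracketed complex is neutral.
Ligand charges: 1×bipy neutral; 2×NO3 = -2; 2×Cl = -2; sum -4.
Ti + (-4) = 0 ⇒ Ti is +4.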